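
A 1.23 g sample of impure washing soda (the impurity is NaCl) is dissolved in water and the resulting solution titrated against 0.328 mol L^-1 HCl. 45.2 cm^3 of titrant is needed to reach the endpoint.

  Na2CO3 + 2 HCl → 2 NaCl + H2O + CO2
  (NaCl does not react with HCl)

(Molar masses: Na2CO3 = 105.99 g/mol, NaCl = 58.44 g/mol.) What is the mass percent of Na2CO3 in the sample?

n(HCl) = 0.0452 × 0.328 = 0.0148 mol
Let x = n(Na2CO3), y = n(NaCl).
Titrant: 2x = 0.0148;  mass: 105.99x + 58.44y = 1.23
Solving, x = 7.41 × 10^-3 mol, y = 7.60 × 10^-3 mol
mass of Na2CO3 = 7.41 × 10^-3 × 105.99 = 0.786 g
% Na2CO3 = 0.786 / 1.23 × 100 = 63.9 %

63.9 %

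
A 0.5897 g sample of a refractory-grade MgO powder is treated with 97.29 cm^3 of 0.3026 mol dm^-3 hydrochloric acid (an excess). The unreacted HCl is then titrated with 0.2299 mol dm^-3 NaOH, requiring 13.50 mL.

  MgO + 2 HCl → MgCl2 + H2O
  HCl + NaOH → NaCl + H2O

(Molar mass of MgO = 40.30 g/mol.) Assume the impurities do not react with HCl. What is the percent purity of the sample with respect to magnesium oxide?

n(HCl) added = 0.09729 × 0.3026 = 0.02944 mol
n(NaOH) used in back-titration = 0.01350 × 0.2299 = 3.104 × 10^-3 mol
n(HCl) left over = 3.104 × 10^-3 mol (1:1 ratio)
n(HCl) consumed by analyte = 0.02944 − 3.104 × 10^-3 = 0.02634 mol
From the 1:2 ratio, n(MgO) = 1/2 × 0.02634 = 0.01317 mol
mass of MgO = 0.01317 × 40.30 = 0.5307 g
% MgO = 0.5307 / 0.5897 × 100 = 89.99 %

89.99 %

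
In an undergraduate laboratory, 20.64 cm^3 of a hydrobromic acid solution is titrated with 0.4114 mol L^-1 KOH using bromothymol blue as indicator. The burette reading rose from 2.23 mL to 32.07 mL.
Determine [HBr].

0.5948 mol/L

HBr + KOH → KBr + H2O
n(KOH) = 0.02984 L × 0.4114 mol/L = 0.01228 mol
n(HBr) = 0.01228 mol (1:1 mole ratio)
[HBr] = 0.01228 mol / 0.02064 L = 0.5948 mol/L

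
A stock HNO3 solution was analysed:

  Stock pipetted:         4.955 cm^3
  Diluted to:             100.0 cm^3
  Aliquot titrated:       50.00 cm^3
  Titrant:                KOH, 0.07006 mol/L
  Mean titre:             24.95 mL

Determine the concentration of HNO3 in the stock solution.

0.7055 mol/L

HNO3 + KOH → KNO3 + H2O
n(KOH) = 0.02495 × 0.07006 = 1.748 × 10^-3 mol
n(HNO3) in the aliquot = 1.748 × 10^-3 mol (1:1 ratio)
[HNO3]_dilute = 1.748 × 10^-3 / 0.05000 = 0.03496 mol/L
Dilution factor = 100.0 / 4.955 = 20.18
[HNO3]_stock = 0.03496 × 20.18 = 0.7055 mol/L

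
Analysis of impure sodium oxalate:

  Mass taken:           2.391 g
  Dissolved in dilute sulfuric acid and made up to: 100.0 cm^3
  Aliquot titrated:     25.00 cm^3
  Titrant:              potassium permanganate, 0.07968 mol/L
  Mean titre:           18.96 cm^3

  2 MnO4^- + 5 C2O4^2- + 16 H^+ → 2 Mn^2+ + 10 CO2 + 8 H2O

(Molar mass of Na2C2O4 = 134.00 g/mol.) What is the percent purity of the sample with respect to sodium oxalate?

84.67 %

n(KMnO4) per titration = 0.01896 × 0.07968 = 1.511 × 10^-3 mol
From the 5:2 ratio, n(Na2C2O4) in each aliquot = 5/2 × 1.511 × 10^-3 = 3.777 × 10^-3 mol
n(Na2C2O4) in the whole flask = 3.777 × 10^-3 × 100.0/25.00 = 0.01511 mol
mass of Na2C2O4 = 0.01511 × 134.00 = 2.024 g
% Na2C2O4 = 2.024 / 2.391 × 100 = 84.67 %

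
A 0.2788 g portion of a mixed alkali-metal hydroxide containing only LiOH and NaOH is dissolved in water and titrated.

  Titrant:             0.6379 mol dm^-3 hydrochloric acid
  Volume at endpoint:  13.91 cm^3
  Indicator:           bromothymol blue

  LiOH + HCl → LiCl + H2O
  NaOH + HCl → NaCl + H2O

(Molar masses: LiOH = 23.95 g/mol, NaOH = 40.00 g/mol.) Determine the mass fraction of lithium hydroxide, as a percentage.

40.75 %

n(HCl) = 0.01391 × 0.6379 = 8.873 × 10^-3 mol
Let x = n(LiOH), y = n(NaOH).
Titrant: 1x + 1y = 8.873 × 10^-3;  mass: 23.95x + 40.00y = 0.2788
Solving, x = 4.743 × 10^-3 mol, y = 4.130 × 10^-3 mol
mass of LiOH = 4.743 × 10^-3 × 23.95 = 0.1136 g
% LiOH = 0.1136 / 0.2788 × 100 = 40.75 %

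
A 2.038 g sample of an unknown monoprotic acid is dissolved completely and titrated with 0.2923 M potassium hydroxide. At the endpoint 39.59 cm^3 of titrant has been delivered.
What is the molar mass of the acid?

n(KOH) = 0.03959 L × 0.2923 mol/L = 0.01157 mol
n(HA) = 0.01157 mol (1:1 ratio)
M = m / n = 2.038 g / 0.01157 mol = 176.1 g/mol

176.1 g/mol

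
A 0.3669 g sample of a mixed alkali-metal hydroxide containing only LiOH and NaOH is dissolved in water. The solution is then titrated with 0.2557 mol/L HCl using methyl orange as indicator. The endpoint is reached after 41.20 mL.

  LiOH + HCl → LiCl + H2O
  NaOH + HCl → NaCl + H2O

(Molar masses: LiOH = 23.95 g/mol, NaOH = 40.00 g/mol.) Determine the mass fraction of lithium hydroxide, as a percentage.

22.16 %

n(HCl) = 0.04120 × 0.2557 = 0.01053 mol
Let x = n(LiOH), y = n(NaOH).
Titrant: 1x + 1y = 0.01053;  mass: 23.95x + 40.00y = 0.3669
Solving, x = 3.395 × 10^-3 mol, y = 7.140 × 10^-3 mol
mass of LiOH = 3.395 × 10^-3 × 23.95 = 0.08132 g
% LiOH = 0.08132 / 0.3669 × 100 = 22.16 %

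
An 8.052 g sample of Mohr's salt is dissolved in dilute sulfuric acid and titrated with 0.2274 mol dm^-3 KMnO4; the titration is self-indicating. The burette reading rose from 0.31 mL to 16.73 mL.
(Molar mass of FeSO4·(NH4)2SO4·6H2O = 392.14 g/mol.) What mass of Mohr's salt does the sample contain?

7.321 g

MnO4^- + 5 Fe^2+ + 8 H^+ → Mn^2+ + 5 Fe^3+ + 4 H2O
n(KMnO4) = 0.01642 L × 0.2274 mol/L = 3.734 × 10^-3 mol
From the 5:1 ratio, n(FeSO4·(NH4)2SO4·6H2O) = 5/1 × 3.734 × 10^-3 = 0.01867 mol
mass of FeSO4·(NH4)2SO4·6H2O = 0.01867 × 392.14 g/mol = 7.321 g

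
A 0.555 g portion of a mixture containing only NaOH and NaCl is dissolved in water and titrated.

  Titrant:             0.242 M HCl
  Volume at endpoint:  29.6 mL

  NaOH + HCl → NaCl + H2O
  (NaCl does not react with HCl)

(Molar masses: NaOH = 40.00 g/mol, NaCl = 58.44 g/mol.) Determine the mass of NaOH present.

0.287 g

n(HCl) = 0.0296 × 0.242 = 7.16 × 10^-3 mol
Let x = n(NaOH), y = n(NaCl).
Titrant: 1x = 7.16 × 10^-3;  mass: 40.00x + 58.44y = 0.555
Solving, x = 7.16 × 10^-3 mol, y = 4.59 × 10^-3 mol
mass of NaOH = 7.16 × 10^-3 × 40.00 = 0.287 g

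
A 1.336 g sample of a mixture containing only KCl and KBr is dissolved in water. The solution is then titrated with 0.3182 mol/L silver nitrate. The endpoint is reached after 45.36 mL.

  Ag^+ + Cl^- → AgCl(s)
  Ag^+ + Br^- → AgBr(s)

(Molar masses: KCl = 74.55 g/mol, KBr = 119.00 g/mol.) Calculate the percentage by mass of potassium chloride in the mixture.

n(AgNO3) = 0.04536 × 0.3182 = 0.01443 mol
Let x = n(KCl), y = n(KBr).
Titrant: 1x + 1y = 0.01443;  mass: 74.55x + 119.00y = 1.336
Solving, x = 8.585 × 10^-3 mol, y = 5.849 × 10^-3 mol
mass of KCl = 8.585 × 10^-3 × 74.55 = 0.6400 g
% KCl = 0.6400 / 1.336 × 100 = 47.90 %

47.90 %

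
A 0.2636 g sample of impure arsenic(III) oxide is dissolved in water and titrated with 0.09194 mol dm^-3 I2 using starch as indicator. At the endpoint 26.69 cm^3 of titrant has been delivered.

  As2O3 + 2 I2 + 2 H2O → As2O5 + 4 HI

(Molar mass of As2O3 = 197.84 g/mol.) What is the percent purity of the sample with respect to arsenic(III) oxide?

92.09 %

n(I2) = 0.02669 L × 0.09194 mol/L = 2.454 × 10^-3 mol
From the 1:2 ratio, n(As2O3) = 1/2 × 2.454 × 10^-3 = 1.227 × 10^-3 mol
mass of As2O3 = 1.227 × 10^-3 × 197.84 g/mol = 0.2427 g
% As2O3 = 0.2427 / 0.2636 × 100 = 92.09 %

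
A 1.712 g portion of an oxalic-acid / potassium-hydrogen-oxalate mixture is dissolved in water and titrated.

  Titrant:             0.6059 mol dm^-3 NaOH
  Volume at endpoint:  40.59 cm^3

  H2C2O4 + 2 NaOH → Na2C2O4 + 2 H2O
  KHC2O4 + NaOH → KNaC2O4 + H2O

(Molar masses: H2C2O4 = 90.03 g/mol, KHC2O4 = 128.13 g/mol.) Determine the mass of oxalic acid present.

n(NaOH) = 0.04059 × 0.6059 = 0.02459 mol
Let x = n(H2C2O4), y = n(KHC2O4).
Titrant: 2x + 1y = 0.02459;  mass: 90.03x + 128.13y = 1.712
Solving, x = 8.658 × 10^-3 mol, y = 7.278 × 10^-3 mol
mass of H2C2O4 = 8.658 × 10^-3 × 90.03 = 0.7794 g

0.7794 g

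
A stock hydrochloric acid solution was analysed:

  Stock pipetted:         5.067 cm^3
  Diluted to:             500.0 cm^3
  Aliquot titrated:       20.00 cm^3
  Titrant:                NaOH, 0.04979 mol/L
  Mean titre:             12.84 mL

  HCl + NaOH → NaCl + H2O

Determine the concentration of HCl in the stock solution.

3.154 mol/L

n(NaOH) = 0.01284 × 0.04979 = 6.393 × 10^-4 mol
n(HCl) in the aliquot = 6.393 × 10^-4 mol (1:1 ratio)
[HCl]_dilute = 6.393 × 10^-4 / 0.02000 = 0.03197 mol/L
Dilution factor = 500.0 / 5.067 = 98.68
[HCl]_stock = 0.03197 × 98.68 = 3.154 mol/L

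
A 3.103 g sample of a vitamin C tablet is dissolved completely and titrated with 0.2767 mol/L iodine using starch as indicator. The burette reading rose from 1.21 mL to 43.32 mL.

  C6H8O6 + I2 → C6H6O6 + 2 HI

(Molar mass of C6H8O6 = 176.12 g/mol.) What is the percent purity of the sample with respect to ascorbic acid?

n(I2) = 0.04211 L × 0.2767 mol/L = 0.01165 mol
n(C6H8O6) = 0.01165 mol (1:1 ratio)
mass of C6H8O6 = 0.01165 × 176.12 g/mol = 2.052 g
% C6H8O6 = 2.052 / 3.103 × 100 = 66.13 %

66.13 %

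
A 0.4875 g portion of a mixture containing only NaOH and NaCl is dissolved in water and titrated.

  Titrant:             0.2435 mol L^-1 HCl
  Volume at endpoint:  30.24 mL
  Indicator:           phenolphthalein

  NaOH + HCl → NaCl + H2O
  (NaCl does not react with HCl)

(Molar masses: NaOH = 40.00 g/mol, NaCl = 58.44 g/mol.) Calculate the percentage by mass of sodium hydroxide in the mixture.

60.42 %

n(HCl) = 0.03024 × 0.2435 = 7.363 × 10^-3 mol
Let x = n(NaOH), y = n(NaCl).
Titrant: 1x = 7.363 × 10^-3;  mass: 40.00x + 58.44y = 0.4875
Solving, x = 7.363 × 10^-3 mol, y = 3.302 × 10^-3 mol
mass of NaOH = 7.363 × 10^-3 × 40.00 = 0.2945 g
% NaOH = 0.2945 / 0.4875 × 100 = 60.42 %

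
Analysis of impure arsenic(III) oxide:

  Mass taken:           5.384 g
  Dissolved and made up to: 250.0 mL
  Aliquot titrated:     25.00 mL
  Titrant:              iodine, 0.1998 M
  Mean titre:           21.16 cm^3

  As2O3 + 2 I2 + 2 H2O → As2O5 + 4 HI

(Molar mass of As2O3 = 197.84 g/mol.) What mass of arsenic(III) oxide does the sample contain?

4.182 g

n(I2) per titration = 0.02116 × 0.1998 = 4.228 × 10^-3 mol
From the 1:2 ratio, n(As2O3) in each aliquot = 1/2 × 4.228 × 10^-3 = 2.114 × 10^-3 mol
n(As2O3) in the whole flask = 2.114 × 10^-3 × 250.0/25.00 = 0.02114 mol
mass of As2O3 = 0.02114 × 197.84 = 4.182 g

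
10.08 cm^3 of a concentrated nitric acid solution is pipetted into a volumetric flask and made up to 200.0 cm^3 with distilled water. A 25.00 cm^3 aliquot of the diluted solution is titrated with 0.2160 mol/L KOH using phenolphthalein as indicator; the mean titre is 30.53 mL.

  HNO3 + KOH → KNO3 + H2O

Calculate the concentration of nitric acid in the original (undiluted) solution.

5.234 mol/L

n(KOH) = 0.03053 × 0.2160 = 6.594 × 10^-3 mol
n(HNO3) in the aliquot = 6.594 × 10^-3 mol (1:1 ratio)
[HNO3]_dilute = 6.594 × 10^-3 / 0.02500 = 0.2638 mol/L
Dilution factor = 200.0 / 10.08 = 19.84
[HNO3]_stock = 0.2638 × 19.84 = 5.234 mol/L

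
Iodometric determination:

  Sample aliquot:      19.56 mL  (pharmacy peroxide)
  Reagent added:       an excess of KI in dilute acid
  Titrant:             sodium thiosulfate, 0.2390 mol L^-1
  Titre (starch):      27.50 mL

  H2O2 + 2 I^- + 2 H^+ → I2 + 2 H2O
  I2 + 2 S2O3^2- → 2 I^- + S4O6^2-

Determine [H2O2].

0.1680 mol/L

n(S2O3^2-) = 0.02750 × 0.2390 = 6.572 × 10^-3 mol
n(I2) = n(S2O3^2-)/2 = 3.286 × 10^-3 mol
n(H2O2) in the aliquot = 3.286 × 10^-3 mol (1:1 ratio)
[H2O2] = 3.286 × 10^-3 / 0.01956 = 0.1680 mol/L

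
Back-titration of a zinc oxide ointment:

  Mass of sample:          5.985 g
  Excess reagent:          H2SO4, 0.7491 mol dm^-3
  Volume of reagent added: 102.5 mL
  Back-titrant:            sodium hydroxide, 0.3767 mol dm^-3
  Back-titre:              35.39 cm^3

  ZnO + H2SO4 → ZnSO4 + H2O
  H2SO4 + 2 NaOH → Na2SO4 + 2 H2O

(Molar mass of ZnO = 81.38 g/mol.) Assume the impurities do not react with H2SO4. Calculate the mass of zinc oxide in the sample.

5.706 g

n(H2SO4) added = 0.1025 × 0.7491 = 0.07678 mol
n(NaOH) used in back-titration = 0.03539 × 0.3767 = 0.01333 mol
From the 1:2 ratio, n(H2SO4) left over = 1/2 × 0.01333 = 6.666 × 10^-3 mol
n(H2SO4) consumed by analyte = 0.07678 − 6.666 × 10^-3 = 0.07012 mol
n(ZnO) = 0.07012 mol (1:1 ratio)
mass of ZnO = 0.07012 × 81.38 = 5.706 g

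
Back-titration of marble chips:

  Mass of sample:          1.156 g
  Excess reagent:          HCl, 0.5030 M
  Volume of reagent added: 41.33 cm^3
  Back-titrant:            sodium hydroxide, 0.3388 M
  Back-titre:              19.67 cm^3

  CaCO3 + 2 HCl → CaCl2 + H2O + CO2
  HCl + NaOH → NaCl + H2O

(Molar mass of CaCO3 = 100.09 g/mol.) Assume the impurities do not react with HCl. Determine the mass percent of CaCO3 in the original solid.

61.15 %

n(HCl) added = 0.04133 × 0.5030 = 0.02079 mol
n(NaOH) used in back-titration = 0.01967 × 0.3388 = 6.664 × 10^-3 mol
n(HCl) left over = 6.664 × 10^-3 mol (1:1 ratio)
n(HCl) consumed by analyte = 0.02079 − 6.664 × 10^-3 = 0.01412 mol
From the 1:2 ratio, n(CaCO3) = 1/2 × 0.01412 = 7.062 × 10^-3 mol
mass of CaCO3 = 7.062 × 10^-3 × 100.09 = 0.7069 g
% CaCO3 = 0.7069 / 1.156 × 100 = 61.15 %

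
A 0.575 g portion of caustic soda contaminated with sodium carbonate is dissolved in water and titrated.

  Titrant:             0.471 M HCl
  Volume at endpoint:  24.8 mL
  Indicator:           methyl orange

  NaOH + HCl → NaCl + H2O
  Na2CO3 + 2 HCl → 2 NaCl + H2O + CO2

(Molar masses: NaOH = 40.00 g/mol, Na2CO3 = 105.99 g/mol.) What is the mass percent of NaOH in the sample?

n(HCl) = 0.0248 × 0.471 = 0.0117 mol
Let x = n(NaOH), y = n(Na2CO3).
Titrant: 1x + 2y = 0.0117;  mass: 40.00x + 105.99y = 0.575
Solving, x = 3.39 × 10^-3 mol, y = 4.15 × 10^-3 mol
mass of NaOH = 3.39 × 10^-3 × 40.00 = 0.136 g
% NaOH = 0.136 / 0.575 × 100 = 23.6 %

23.6 %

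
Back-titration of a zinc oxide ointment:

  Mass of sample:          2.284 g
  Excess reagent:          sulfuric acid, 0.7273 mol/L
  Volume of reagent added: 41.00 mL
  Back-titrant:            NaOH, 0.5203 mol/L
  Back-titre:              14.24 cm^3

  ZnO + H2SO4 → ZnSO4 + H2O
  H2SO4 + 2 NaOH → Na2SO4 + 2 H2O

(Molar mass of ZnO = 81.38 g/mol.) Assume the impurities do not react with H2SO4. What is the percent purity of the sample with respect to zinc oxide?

93.05 %

n(H2SO4) added = 0.04100 × 0.7273 = 0.02982 mol
n(NaOH) used in back-titration = 0.01424 × 0.5203 = 7.409 × 10^-3 mol
From the 1:2 ratio, n(H2SO4) left over = 1/2 × 7.409 × 10^-3 = 3.705 × 10^-3 mol
n(H2SO4) consumed by analyte = 0.02982 − 3.705 × 10^-3 = 0.02611 mol
n(ZnO) = 0.02611 mol (1:1 ratio)
mass of ZnO = 0.02611 × 81.38 = 2.125 g
% ZnO = 2.125 / 2.284 × 100 = 93.05 %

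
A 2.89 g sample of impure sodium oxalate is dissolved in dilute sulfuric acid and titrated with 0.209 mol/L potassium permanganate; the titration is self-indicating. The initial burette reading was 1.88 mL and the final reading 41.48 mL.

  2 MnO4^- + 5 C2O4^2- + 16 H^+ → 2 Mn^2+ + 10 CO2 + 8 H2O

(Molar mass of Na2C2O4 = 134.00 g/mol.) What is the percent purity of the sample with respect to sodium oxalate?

n(KMnO4) = 0.0396 L × 0.209 mol/L = 8.28 × 10^-3 mol
From the 5:2 ratio, n(Na2C2O4) = 5/2 × 8.28 × 10^-3 = 0.0207 mol
mass of Na2C2O4 = 0.0207 × 134.00 g/mol = 2.77 g
% Na2C2O4 = 2.77 / 2.89 × 100 = 95.9 %

95.9 %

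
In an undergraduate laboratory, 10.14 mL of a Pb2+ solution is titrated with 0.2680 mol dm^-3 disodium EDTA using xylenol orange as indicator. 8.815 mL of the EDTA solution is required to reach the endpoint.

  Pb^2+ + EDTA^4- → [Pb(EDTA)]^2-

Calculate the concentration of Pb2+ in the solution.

n(EDTA) = 0.008815 L × 0.2680 mol/L = 2.362 × 10^-3 mol
n(Pb2+) = 2.362 × 10^-3 mol (1:1 mole ratio)
[Pb2+] = 2.362 × 10^-3 mol / 0.01014 L = 0.2330 mol/L

0.2330 mol/L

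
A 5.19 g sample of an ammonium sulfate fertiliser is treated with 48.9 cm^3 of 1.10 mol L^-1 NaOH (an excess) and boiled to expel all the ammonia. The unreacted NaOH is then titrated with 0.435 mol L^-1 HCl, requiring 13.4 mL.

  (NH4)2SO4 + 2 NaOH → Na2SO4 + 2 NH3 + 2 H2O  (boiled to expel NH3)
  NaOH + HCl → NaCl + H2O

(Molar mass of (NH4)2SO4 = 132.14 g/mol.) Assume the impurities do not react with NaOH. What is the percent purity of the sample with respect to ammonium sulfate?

61.1 %

n(NaOH) added = 0.0489 × 1.10 = 0.0538 mol
n(HCl) used in back-titration = 0.0134 × 0.435 = 5.83 × 10^-3 mol
n(NaOH) left over = 5.83 × 10^-3 mol (1:1 ratio)
n(NaOH) consumed by analyte = 0.0538 − 5.83 × 10^-3 = 0.0480 mol
From the 1:2 ratio, n((NH4)2SO4) = 1/2 × 0.0480 = 0.0240 mol
mass of (NH4)2SO4 = 0.0240 × 132.14 = 3.17 g
% (NH4)2SO4 = 3.17 / 5.19 × 100 = 61.1 %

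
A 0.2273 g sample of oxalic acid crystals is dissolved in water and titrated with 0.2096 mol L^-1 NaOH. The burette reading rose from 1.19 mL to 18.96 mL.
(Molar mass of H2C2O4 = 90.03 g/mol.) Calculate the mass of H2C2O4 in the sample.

0.1677 g

H2C2O4 + 2 NaOH → Na2C2O4 + 2 H2O
n(NaOH) = 0.01777 L × 0.2096 mol/L = 3.725 × 10^-3 mol
From the 1:2 ratio, n(H2C2O4) = 1/2 × 3.725 × 10^-3 = 1.862 × 10^-3 mol
mass of H2C2O4 = 1.862 × 10^-3 × 90.03 g/mol = 0.1677 g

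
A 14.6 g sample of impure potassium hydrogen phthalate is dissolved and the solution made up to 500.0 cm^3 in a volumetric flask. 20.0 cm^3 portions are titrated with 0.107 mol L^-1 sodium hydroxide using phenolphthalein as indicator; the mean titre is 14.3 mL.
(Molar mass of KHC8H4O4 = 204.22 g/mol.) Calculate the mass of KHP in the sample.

KHC8H4O4 + NaOH → KNaC8H4O4 + H2O
n(NaOH) per titration = 0.0143 × 0.107 = 1.53 × 10^-3 mol
n(KHC8H4O4) in each aliquot = 1.53 × 10^-3 mol (1:1 ratio)
n(KHC8H4O4) in the whole flask = 1.53 × 10^-3 × 500.0/20.0 = 0.0383 mol
mass of KHC8H4O4 = 0.0383 × 204.22 = 7.81 g

7.81 g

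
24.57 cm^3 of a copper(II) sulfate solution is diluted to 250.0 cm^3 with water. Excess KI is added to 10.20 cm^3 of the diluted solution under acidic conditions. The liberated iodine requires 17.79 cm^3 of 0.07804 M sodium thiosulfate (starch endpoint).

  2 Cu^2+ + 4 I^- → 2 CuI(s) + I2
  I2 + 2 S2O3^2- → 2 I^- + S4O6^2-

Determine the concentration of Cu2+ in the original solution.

n(S2O3^2-) = 0.01779 × 0.07804 = 1.388 × 10^-3 mol
n(I2) = n(S2O3^2-)/2 = 6.942 × 10^-4 mol
From the 2:1 ratio, n(Cu2+) in the aliquot = 2/1 × 6.942 × 10^-4 = 1.388 × 10^-3 mol
[Cu2+]_dilute = 1.388 × 10^-3 / 0.01020 = 0.1361 mol/L
[Cu2+]_original = 0.1361 × 250.0/24.57 = 1.385 mol/L

1.385 M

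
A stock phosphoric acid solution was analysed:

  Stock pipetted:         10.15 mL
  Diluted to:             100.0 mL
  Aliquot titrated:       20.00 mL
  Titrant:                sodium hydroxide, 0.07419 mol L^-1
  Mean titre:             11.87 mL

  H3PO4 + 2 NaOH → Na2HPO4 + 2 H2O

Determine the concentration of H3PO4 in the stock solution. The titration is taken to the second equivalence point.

0.2169 mol/L

n(NaOH) = 0.01187 × 0.07419 = 8.806 × 10^-4 mol
From the 1:2 ratio, n(H3PO4) in the aliquot = 1/2 × 8.806 × 10^-4 = 4.403 × 10^-4 mol
[H3PO4]_dilute = 4.403 × 10^-4 / 0.02000 = 0.02202 mol/L
Dilution factor = 100.0 / 10.15 = 9.852
[H3PO4]_stock = 0.02202 × 9.852 = 0.2169 mol/L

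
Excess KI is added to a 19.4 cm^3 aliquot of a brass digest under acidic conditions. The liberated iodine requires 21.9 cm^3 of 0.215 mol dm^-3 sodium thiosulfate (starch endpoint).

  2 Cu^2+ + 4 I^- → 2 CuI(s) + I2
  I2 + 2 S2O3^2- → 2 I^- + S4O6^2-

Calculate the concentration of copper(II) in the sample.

n(S2O3^2-) = 0.0219 × 0.215 = 4.71 × 10^-3 mol
n(I2) = n(S2O3^2-)/2 = 2.35 × 10^-3 mol
From the 2:1 ratio, n(Cu2+) in the aliquot = 2/1 × 2.35 × 10^-3 = 4.71 × 10^-3 mol
[Cu2+] = 4.71 × 10^-3 / 0.0194 = 0.243 mol/L

0.243 mol/L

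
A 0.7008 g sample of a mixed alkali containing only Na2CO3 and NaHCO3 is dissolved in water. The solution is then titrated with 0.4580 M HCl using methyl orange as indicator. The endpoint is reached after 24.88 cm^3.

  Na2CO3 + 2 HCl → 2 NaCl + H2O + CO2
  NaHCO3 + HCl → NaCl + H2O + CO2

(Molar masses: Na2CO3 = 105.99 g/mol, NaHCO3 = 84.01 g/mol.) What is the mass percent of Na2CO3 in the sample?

n(HCl) = 0.02488 × 0.4580 = 0.01140 mol
Let x = n(Na2CO3), y = n(NaHCO3).
Titrant: 2x + 1y = 0.01140;  mass: 105.99x + 84.01y = 0.7008
Solving, x = 4.135 × 10^-3 mol, y = 3.125 × 10^-3 mol
mass of Na2CO3 = 4.135 × 10^-3 × 105.99 = 0.4383 g
% Na2CO3 = 0.4383 / 0.7008 × 100 = 62.54 %

62.54 %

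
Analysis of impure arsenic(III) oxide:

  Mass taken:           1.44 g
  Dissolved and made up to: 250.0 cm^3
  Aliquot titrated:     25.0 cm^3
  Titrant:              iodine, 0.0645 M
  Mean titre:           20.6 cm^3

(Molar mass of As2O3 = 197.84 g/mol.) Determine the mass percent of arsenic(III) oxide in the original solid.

As2O3 + 2 I2 + 2 H2O → As2O5 + 4 HI
n(I2) per titration = 0.0206 × 0.0645 = 1.33 × 10^-3 mol
From the 1:2 ratio, n(As2O3) in each aliquot = 1/2 × 1.33 × 10^-3 = 6.64 × 10^-4 mol
n(As2O3) in the whole flask = 6.64 × 10^-4 × 250.0/25.0 = 6.64 × 10^-3 mol
mass of As2O3 = 6.64 × 10^-3 × 197.84 = 1.31 g
% As2O3 = 1.31 / 1.44 × 100 = 91.3 %

91.3 %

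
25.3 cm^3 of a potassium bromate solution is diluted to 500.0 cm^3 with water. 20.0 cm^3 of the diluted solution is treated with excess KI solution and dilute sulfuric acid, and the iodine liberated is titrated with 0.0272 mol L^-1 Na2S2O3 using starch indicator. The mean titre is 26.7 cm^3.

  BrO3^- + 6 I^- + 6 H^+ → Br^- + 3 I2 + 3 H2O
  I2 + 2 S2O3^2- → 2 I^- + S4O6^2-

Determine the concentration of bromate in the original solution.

0.120 mol/L

n(S2O3^2-) = 0.0267 × 0.0272 = 7.26 × 10^-4 mol
n(I2) = n(S2O3^2-)/2 = 3.63 × 10^-4 mol
From the 1:3 ratio, n(BrO3^-) in the aliquot = 1/3 × 3.63 × 10^-4 = 1.21 × 10^-4 mol
[BrO3^-]_dilute = 1.21 × 10^-4 / 0.0200 = 0.00605 mol/L
[BrO3^-]_original = 0.00605 × 500.0/25.3 = 0.120 mol/L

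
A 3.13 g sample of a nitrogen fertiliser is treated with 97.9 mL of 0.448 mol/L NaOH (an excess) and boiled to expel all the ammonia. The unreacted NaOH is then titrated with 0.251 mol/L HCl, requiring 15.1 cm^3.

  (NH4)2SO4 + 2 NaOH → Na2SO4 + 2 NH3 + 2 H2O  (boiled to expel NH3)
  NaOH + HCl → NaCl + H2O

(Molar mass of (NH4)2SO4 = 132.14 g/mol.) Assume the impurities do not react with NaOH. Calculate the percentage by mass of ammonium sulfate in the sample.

n(NaOH) added = 0.0979 × 0.448 = 0.0439 mol
n(HCl) used in back-titration = 0.0151 × 0.251 = 3.79 × 10^-3 mol
n(NaOH) left over = 3.79 × 10^-3 mol (1:1 ratio)
n(NaOH) consumed by analyte = 0.0439 − 3.79 × 10^-3 = 0.0401 mol
From the 1:2 ratio, n((NH4)2SO4) = 1/2 × 0.0401 = 0.0200 mol
mass of (NH4)2SO4 = 0.0200 × 132.14 = 2.65 g
% (NH4)2SO4 = 2.65 / 3.13 × 100 = 84.6 %

84.6 %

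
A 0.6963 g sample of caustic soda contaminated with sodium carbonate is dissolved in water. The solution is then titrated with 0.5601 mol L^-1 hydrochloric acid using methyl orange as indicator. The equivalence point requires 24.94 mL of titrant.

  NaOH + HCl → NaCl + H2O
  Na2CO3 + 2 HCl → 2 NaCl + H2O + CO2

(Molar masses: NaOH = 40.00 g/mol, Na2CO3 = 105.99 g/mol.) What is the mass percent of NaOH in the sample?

19.44 %

n(HCl) = 0.02494 × 0.5601 = 0.01397 mol
Let x = n(NaOH), y = n(Na2CO3).
Titrant: 1x + 2y = 0.01397;  mass: 40.00x + 105.99y = 0.6963
Solving, x = 3.384 × 10^-3 mol, y = 5.292 × 10^-3 mol
mass of NaOH = 3.384 × 10^-3 × 40.00 = 0.1354 g
% NaOH = 0.1354 / 0.6963 × 100 = 19.44 %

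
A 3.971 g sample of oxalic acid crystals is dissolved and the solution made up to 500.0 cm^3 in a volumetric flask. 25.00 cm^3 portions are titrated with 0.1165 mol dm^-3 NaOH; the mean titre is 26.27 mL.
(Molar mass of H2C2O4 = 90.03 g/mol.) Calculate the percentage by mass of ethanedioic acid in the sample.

69.39 %

H2C2O4 + 2 NaOH → Na2C2O4 + 2 H2O
n(NaOH) per titration = 0.02627 × 0.1165 = 3.060 × 10^-3 mol
From the 1:2 ratio, n(H2C2O4) in each aliquot = 1/2 × 3.060 × 10^-3 = 1.530 × 10^-3 mol
n(H2C2O4) in the whole flask = 1.530 × 10^-3 × 500.0/25.00 = 0.03060 mol
mass of H2C2O4 = 0.03060 × 90.03 = 2.755 g
% H2C2O4 = 2.755 / 3.971 × 100 = 69.39 %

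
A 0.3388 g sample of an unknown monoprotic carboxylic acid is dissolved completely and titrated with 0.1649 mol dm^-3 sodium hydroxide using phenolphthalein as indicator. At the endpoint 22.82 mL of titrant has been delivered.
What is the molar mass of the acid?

90.03 g/mol

n(NaOH) = 0.02282 L × 0.1649 mol/L = 3.763 × 10^-3 mol
n(HA) = 3.763 × 10^-3 mol (1:1 ratio)
M = m / n = 0.3388 g / 3.763 × 10^-3 mol = 90.03 g/mol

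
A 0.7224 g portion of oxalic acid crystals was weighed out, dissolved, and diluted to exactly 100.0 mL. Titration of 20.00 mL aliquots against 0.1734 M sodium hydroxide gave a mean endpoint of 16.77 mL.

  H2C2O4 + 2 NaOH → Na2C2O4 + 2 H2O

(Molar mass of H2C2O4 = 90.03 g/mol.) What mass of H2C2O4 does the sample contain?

n(NaOH) per titration = 0.01677 × 0.1734 = 2.908 × 10^-3 mol
From the 1:2 ratio, n(H2C2O4) in each aliquot = 1/2 × 2.908 × 10^-3 = 1.454 × 10^-3 mol
n(H2C2O4) in the whole flask = 1.454 × 10^-3 × 100.0/20.00 = 7.270 × 10^-3 mol
mass of H2C2O4 = 7.270 × 10^-3 × 90.03 = 0.6545 g

0.6545 g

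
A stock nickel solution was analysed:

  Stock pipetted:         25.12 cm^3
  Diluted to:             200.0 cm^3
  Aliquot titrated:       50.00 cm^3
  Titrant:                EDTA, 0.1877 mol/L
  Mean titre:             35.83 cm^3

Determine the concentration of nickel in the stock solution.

1.071 mol/L

Ni^2+ + EDTA^4- → [Ni(EDTA)]^2-
n(EDTA) = 0.03583 × 0.1877 = 6.725 × 10^-3 mol
n(Ni2+) in the aliquot = 6.725 × 10^-3 mol (1:1 ratio)
[Ni2+]_dilute = 6.725 × 10^-3 / 0.05000 = 0.1345 mol/L
Dilution factor = 200.0 / 25.12 = 7.962
[Ni2+]_stock = 0.1345 × 7.962 = 1.071 mol/L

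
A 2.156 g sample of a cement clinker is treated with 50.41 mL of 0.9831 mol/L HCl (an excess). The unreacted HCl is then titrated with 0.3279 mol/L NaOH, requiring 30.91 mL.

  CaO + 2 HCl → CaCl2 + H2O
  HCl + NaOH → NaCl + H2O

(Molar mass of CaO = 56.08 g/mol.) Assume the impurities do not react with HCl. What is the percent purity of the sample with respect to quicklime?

n(HCl) added = 0.05041 × 0.9831 = 0.04956 mol
n(NaOH) used in back-titration = 0.03091 × 0.3279 = 0.01014 mol
n(HCl) left over = 0.01014 mol (1:1 ratio)
n(HCl) consumed by analyte = 0.04956 − 0.01014 = 0.03942 mol
From the 1:2 ratio, n(CaO) = 1/2 × 0.03942 = 0.01971 mol
mass of CaO = 0.01971 × 56.08 = 1.105 g
% CaO = 1.105 / 2.156 × 100 = 51.27 %

51.27 %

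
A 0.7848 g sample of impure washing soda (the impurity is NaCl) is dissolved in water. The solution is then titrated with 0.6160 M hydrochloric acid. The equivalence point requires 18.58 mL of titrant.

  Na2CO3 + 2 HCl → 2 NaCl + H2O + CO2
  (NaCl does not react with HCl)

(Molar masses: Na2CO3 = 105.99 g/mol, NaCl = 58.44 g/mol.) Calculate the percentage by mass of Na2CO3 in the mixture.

77.29 %

n(HCl) = 0.01858 × 0.6160 = 0.01145 mol
Let x = n(Na2CO3), y = n(NaCl).
Titrant: 2x = 0.01145;  mass: 105.99x + 58.44y = 0.7848
Solving, x = 5.723 × 10^-3 mol, y = 3.050 × 10^-3 mol
mass of Na2CO3 = 5.723 × 10^-3 × 105.99 = 0.6065 g
% Na2CO3 = 0.6065 / 0.7848 × 100 = 77.29 %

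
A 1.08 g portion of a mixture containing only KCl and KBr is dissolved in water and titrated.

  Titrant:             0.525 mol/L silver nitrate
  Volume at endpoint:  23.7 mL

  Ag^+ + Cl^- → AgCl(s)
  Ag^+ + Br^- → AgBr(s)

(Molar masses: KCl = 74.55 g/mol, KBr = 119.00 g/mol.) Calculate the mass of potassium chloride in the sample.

0.672 g

n(AgNO3) = 0.0237 × 0.525 = 0.0124 mol
Let x = n(KCl), y = n(KBr).
Titrant: 1x + 1y = 0.0124;  mass: 74.55x + 119.00y = 1.08
Solving, x = 9.01 × 10^-3 mol, y = 3.43 × 10^-3 mol
mass of KCl = 9.01 × 10^-3 × 74.55 = 0.672 g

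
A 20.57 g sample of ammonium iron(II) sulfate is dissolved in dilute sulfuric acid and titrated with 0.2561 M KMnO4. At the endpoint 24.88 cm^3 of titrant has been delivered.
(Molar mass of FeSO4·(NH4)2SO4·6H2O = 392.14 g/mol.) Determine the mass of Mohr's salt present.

12.49 g

MnO4^- + 5 Fe^2+ + 8 H^+ → Mn^2+ + 5 Fe^3+ + 4 H2O
n(KMnO4) = 0.02488 L × 0.2561 mol/L = 6.372 × 10^-3 mol
From the 5:1 ratio, n(FeSO4·(NH4)2SO4·6H2O) = 5/1 × 6.372 × 10^-3 = 0.03186 mol
mass of FeSO4·(NH4)2SO4·6H2O = 0.03186 × 392.14 g/mol = 12.49 g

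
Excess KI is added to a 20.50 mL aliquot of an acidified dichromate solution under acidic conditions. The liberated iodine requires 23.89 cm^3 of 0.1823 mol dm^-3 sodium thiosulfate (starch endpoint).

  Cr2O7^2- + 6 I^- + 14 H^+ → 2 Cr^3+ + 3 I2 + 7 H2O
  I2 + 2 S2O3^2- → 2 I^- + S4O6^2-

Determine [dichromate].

0.03541 mol/L

n(S2O3^2-) = 0.02389 × 0.1823 = 4.355 × 10^-3 mol
n(I2) = n(S2O3^2-)/2 = 2.178 × 10^-3 mol
From the 1:3 ratio, n(Cr2O7^2-) in the aliquot = 1/3 × 2.178 × 10^-3 = 7.259 × 10^-4 mol
[Cr2O7^2-] = 7.259 × 10^-4 / 0.02050 = 0.03541 mol/L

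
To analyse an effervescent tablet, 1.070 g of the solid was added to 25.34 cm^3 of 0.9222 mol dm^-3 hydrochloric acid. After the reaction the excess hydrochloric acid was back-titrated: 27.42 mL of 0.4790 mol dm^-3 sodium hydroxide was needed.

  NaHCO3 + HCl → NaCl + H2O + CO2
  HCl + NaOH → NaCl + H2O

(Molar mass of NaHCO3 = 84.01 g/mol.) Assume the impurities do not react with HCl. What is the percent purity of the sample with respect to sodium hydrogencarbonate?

n(HCl) added = 0.02534 × 0.9222 = 0.02337 mol
n(NaOH) used in back-titration = 0.02742 × 0.4790 = 0.01313 mol
n(HCl) left over = 0.01313 mol (1:1 ratio)
n(HCl) consumed by analyte = 0.02337 − 0.01313 = 0.01023 mol
n(NaHCO3) = 0.01023 mol (1:1 ratio)
mass of NaHCO3 = 0.01023 × 84.01 = 0.8598 g
% NaHCO3 = 0.8598 / 1.070 × 100 = 80.35 %

80.35 %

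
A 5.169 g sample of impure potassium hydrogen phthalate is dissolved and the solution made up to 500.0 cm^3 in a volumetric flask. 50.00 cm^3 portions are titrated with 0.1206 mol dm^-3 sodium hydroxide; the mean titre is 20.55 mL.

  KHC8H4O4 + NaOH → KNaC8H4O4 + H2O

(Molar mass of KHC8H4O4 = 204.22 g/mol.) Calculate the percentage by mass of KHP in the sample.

n(NaOH) per titration = 0.02055 × 0.1206 = 2.478 × 10^-3 mol
n(KHC8H4O4) in each aliquot = 2.478 × 10^-3 mol (1:1 ratio)
n(KHC8H4O4) in the whole flask = 2.478 × 10^-3 × 500.0/50.00 = 0.02478 mol
mass of KHC8H4O4 = 0.02478 × 204.22 = 5.061 g
% KHC8H4O4 = 5.061 / 5.169 × 100 = 97.92 %

97.92 %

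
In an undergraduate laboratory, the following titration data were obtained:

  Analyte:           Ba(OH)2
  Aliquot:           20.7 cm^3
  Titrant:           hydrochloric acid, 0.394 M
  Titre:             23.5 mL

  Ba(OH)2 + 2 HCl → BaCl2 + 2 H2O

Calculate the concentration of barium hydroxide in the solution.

n(HCl) = 0.0235 L × 0.394 mol/L = 9.26 × 10^-3 mol
From the 1:2 mole ratio, n(Ba(OH)2) = 1/2 × 9.26 × 10^-3 = 4.63 × 10^-3 mol
[Ba(OH)2] = 4.63 × 10^-3 mol / 0.0207 L = 0.224 mol/L

0.224 M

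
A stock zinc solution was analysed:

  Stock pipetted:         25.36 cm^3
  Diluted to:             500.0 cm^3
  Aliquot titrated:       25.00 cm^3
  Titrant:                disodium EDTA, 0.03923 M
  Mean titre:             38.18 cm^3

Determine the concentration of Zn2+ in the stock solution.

1.181 M

Zn^2+ + EDTA^4- → [Zn(EDTA)]^2-
n(EDTA) = 0.03818 × 0.03923 = 1.498 × 10^-3 mol
n(Zn2+) in the aliquot = 1.498 × 10^-3 mol (1:1 ratio)
[Zn2+]_dilute = 1.498 × 10^-3 / 0.02500 = 0.05991 mol/L
Dilution factor = 500.0 / 25.36 = 19.72
[Zn2+]_stock = 0.05991 × 19.72 = 1.181 mol/L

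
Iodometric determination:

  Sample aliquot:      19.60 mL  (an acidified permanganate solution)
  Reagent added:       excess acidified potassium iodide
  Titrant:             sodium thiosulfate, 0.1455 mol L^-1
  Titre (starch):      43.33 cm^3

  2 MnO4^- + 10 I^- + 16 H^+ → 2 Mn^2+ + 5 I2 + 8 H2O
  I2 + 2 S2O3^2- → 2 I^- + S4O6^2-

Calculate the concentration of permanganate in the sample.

0.06433 mol/L

n(S2O3^2-) = 0.04333 × 0.1455 = 6.305 × 10^-3 mol
n(I2) = n(S2O3^2-)/2 = 3.152 × 10^-3 mol
From the 2:5 ratio, n(MnO4^-) in the aliquot = 2/5 × 3.152 × 10^-3 = 1.261 × 10^-3 mol
[MnO4^-] = 1.261 × 10^-3 / 0.01960 = 0.06433 mol/L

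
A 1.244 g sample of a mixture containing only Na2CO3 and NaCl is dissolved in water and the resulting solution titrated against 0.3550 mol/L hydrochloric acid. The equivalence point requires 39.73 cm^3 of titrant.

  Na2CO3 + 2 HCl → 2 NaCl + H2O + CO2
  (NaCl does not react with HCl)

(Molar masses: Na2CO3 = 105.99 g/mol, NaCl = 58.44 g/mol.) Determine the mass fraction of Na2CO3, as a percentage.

60.08 %

n(HCl) = 0.03973 × 0.3550 = 0.01410 mol
Let x = n(Na2CO3), y = n(NaCl).
Titrant: 2x = 0.01410;  mass: 105.99x + 58.44y = 1.244
Solving, x = 7.052 × 10^-3 mol, y = 8.497 × 10^-3 mol
mass of Na2CO3 = 7.052 × 10^-3 × 105.99 = 0.7474 g
% Na2CO3 = 0.7474 / 1.244 × 100 = 60.08 %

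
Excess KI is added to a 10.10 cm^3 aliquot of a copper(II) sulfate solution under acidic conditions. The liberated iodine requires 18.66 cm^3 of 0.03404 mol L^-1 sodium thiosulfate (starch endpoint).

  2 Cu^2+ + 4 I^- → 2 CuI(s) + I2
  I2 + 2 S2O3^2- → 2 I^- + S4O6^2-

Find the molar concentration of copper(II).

n(S2O3^2-) = 0.01866 × 0.03404 = 6.352 × 10^-4 mol
n(I2) = n(S2O3^2-)/2 = 3.176 × 10^-4 mol
From the 2:1 ratio, n(Cu2+) in the aliquot = 2/1 × 3.176 × 10^-4 = 6.352 × 10^-4 mol
[Cu2+] = 6.352 × 10^-4 / 0.01010 = 0.06289 mol/L

0.06289 mol/L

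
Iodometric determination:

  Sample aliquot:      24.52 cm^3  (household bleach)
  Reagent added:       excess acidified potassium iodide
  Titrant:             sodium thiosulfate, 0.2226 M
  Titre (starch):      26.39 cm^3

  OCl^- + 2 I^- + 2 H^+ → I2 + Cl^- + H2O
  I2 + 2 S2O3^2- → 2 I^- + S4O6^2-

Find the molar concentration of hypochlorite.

n(S2O3^2-) = 0.02639 × 0.2226 = 5.874 × 10^-3 mol
n(I2) = n(S2O3^2-)/2 = 2.937 × 10^-3 mol
n(OCl^-) in the aliquot = 2.937 × 10^-3 mol (1:1 ratio)
[OCl^-] = 2.937 × 10^-3 / 0.02452 = 0.1198 mol/L

0.1198 M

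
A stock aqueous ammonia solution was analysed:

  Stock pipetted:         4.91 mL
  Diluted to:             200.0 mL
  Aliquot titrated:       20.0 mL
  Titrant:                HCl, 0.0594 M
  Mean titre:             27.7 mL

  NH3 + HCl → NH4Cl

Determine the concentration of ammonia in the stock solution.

3.35 M

n(HCl) = 0.0277 × 0.0594 = 1.65 × 10^-3 mol
n(NH3) in the aliquot = 1.65 × 10^-3 mol (1:1 ratio)
[NH3]_dilute = 1.65 × 10^-3 / 0.0200 = 0.0823 mol/L
Dilution factor = 200.0 / 4.91 = 40.73
[NH3]_stock = 0.0823 × 40.73 = 3.35 mol/L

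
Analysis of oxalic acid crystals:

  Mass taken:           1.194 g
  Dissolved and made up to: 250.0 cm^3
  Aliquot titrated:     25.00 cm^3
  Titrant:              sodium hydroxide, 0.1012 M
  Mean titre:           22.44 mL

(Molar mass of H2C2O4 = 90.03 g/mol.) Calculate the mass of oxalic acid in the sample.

H2C2O4 + 2 NaOH → Na2C2O4 + 2 H2O
n(NaOH) per titration = 0.02244 × 0.1012 = 2.271 × 10^-3 mol
From the 1:2 ratio, n(H2C2O4) in each aliquot = 1/2 × 2.271 × 10^-3 = 1.135 × 10^-3 mol
n(H2C2O4) in the whole flask = 1.135 × 10^-3 × 250.0/25.00 = 0.01135 mol
mass of H2C2O4 = 0.01135 × 90.03 = 1.022 g

1.022 g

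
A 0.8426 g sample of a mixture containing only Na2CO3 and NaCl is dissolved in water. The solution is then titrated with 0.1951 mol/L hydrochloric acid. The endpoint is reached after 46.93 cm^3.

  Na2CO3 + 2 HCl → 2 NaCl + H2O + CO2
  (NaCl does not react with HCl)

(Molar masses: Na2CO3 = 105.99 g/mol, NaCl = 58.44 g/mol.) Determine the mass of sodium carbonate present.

0.4852 g

n(HCl) = 0.04693 × 0.1951 = 9.156 × 10^-3 mol
Let x = n(Na2CO3), y = n(NaCl).
Titrant: 2x = 9.156 × 10^-3;  mass: 105.99x + 58.44y = 0.8426
Solving, x = 4.578 × 10^-3 mol, y = 6.115 × 10^-3 mol
mass of Na2CO3 = 4.578 × 10^-3 × 105.99 = 0.4852 g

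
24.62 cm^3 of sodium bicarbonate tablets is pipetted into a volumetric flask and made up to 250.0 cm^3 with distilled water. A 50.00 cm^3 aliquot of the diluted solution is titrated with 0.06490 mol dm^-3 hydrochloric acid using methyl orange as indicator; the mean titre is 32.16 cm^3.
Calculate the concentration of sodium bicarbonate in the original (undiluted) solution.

NaHCO3 + HCl → NaCl + H2O + CO2
n(HCl) = 0.03216 × 0.06490 = 2.087 × 10^-3 mol
n(NaHCO3) in the aliquot = 2.087 × 10^-3 mol (1:1 ratio)
[NaHCO3]_dilute = 2.087 × 10^-3 / 0.05000 = 0.04174 mol/L
Dilution factor = 250.0 / 24.62 = 10.15
[NaHCO3]_stock = 0.04174 × 10.15 = 0.4239 mol/L

0.4239 mol/L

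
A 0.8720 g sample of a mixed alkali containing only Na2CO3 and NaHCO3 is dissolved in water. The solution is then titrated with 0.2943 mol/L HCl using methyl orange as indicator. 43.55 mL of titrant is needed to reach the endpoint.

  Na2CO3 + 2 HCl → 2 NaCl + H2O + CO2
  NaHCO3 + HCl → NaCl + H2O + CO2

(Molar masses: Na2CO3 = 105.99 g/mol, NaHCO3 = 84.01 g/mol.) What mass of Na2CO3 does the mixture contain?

0.3498 g

n(HCl) = 0.04355 × 0.2943 = 0.01282 mol
Let x = n(Na2CO3), y = n(NaHCO3).
Titrant: 2x + 1y = 0.01282;  mass: 105.99x + 84.01y = 0.8720
Solving, x = 3.301 × 10^-3 mol, y = 6.216 × 10^-3 mol
mass of Na2CO3 = 3.301 × 10^-3 × 105.99 = 0.3498 g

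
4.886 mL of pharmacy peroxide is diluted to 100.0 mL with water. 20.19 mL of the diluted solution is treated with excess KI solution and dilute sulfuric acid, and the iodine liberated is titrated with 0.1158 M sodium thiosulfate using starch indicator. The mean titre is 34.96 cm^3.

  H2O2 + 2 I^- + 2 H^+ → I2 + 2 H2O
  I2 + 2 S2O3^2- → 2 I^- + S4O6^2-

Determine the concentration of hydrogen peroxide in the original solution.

2.052 M

n(S2O3^2-) = 0.03496 × 0.1158 = 4.048 × 10^-3 mol
n(I2) = n(S2O3^2-)/2 = 2.024 × 10^-3 mol
n(H2O2) in the aliquot = 2.024 × 10^-3 mol (1:1 ratio)
[H2O2]_dilute = 2.024 × 10^-3 / 0.02019 = 0.1003 mol/L
[H2O2]_original = 0.1003 × 100.0/4.886 = 2.052 mol/L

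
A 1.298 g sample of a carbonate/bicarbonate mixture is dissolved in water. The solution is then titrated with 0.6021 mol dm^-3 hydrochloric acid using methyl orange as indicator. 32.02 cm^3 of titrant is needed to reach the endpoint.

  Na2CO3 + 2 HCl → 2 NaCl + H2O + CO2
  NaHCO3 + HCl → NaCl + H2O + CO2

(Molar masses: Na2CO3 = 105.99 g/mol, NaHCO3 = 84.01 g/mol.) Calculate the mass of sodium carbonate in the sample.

n(HCl) = 0.03202 × 0.6021 = 0.01928 mol
Let x = n(Na2CO3), y = n(NaHCO3).
Titrant: 2x + 1y = 0.01928;  mass: 105.99x + 84.01y = 1.298
Solving, x = 5.185 × 10^-3 mol, y = 8.908 × 10^-3 mol
mass of Na2CO3 = 5.185 × 10^-3 × 105.99 = 0.5496 g

0.5496 g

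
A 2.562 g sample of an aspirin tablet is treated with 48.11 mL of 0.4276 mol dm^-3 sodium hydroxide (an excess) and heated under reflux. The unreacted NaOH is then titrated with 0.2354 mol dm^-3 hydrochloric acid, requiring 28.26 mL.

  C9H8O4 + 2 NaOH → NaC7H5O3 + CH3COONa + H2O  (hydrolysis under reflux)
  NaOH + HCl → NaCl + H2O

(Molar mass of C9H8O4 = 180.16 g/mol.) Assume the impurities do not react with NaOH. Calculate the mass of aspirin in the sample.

n(NaOH) added = 0.04811 × 0.4276 = 0.02057 mol
n(HCl) used in back-titration = 0.02826 × 0.2354 = 6.652 × 10^-3 mol
n(NaOH) left over = 6.652 × 10^-3 mol (1:1 ratio)
n(NaOH) consumed by analyte = 0.02057 − 6.652 × 10^-3 = 0.01392 mol
From the 1:2 ratio, n(C9H8O4) = 1/2 × 0.01392 = 6.960 × 10^-3 mol
mass of C9H8O4 = 6.960 × 10^-3 × 180.16 = 1.254 g

1.254 g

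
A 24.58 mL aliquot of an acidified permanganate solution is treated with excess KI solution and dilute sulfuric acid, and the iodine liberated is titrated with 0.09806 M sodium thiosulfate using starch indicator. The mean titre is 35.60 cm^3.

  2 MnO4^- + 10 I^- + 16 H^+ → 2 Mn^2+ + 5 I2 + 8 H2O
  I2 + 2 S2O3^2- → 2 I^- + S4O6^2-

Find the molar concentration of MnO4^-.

n(S2O3^2-) = 0.03560 × 0.09806 = 3.491 × 10^-3 mol
n(I2) = n(S2O3^2-)/2 = 1.745 × 10^-3 mol
From the 2:5 ratio, n(MnO4^-) in the aliquot = 2/5 × 1.745 × 10^-3 = 6.982 × 10^-4 mol
[MnO4^-] = 6.982 × 10^-4 / 0.02458 = 0.02840 mol/L

0.02840 M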